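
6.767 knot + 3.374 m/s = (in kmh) 1 knot = 0.51444444 m/s, so 6.767 knot = 6.767 * 0.51444444 = 3.4812456 m/s. 3.374 m/s is already in m/s. Sum: 3.4812456 + 3.374 = 6.8552456 m/s. 1 kmh = 0.27777778 m/s, so 6.8552456 m/s = 6.8552456 / 0.27777778 = 24.678884 kmh ≈ 24.68 kmh (4 s.f.). Final answer: 24.68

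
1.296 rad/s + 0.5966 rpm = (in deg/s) 1.296 rad/s is already in rad/s. 1 rpm = 0.10471976 rad/s, so 0.5966 rpm = 0.5966 * 0.10471976 = 0.062475806 rad/s. Sum: 1.296 + 0.062475806 = 1.3584758 rad/s. 1 deg/s = 0.017453293 rad/s, so 1.3584758 rad/s = 1.3584758 / 0.017453293 = 77.83493 deg/s ≈ 77.83 deg/s (4 s.f.). Final answer: 77.83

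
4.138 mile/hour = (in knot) 1 mile/hour = 0.44704 m/s, so 4.138 mile/hour = 4.138 * 0.44704 = 1.8498515 m/s. 1 knot = 0.51444444 m/s, so 1.8498515 m/s = 1.8498515 / 0.51444444 = 3.5958237 knot ≈ 3.596 knot (4 s.f.). Final answer: 3.596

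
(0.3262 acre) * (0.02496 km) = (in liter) 1 acre = 4046.8564 m^2, so 0.3262 acre = 0.3262 * 4046.8564 = 1320.0846 m^2. 1 km = 1000 m, so 0.02496 km = 0.02496 * 1000 = 24.96 m. Combine: 1320.0846 m^2 * 24.96 m = 32949.311 m^3. 1 liter = 0.001 m^3, so 32949.311 m^3 = 32949.311 / 0.001 = 32949311 liter ≈ 3.295e+07 liter (4 s.f.). Final answer: 3.295e+07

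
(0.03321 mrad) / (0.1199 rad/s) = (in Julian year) 1 mrad = 0.001 rad, so 0.03321 mrad = 0.03321 * 0.001 = 3.321e-05 rad. 0.1199 rad/s is already in rad/s. Combine: 3.321e-05 rad / 0.1199 rad/s = 0.00027698082 s. 1 Julian year = 31557600 s, so 0.00027698082 s = 0.00027698082 / 31557600 = 8.7769925e-12 Julian year ≈ 8.777e-12 Julian year (4 s.f.). Final answer: 8.777e-12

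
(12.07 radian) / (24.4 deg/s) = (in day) 0.000328. Check: 12.07 radian = 12.07 rad. 1 deg/s = 0.017453293 rad/s, so 24.4 deg/s = 24.4 * 0.017453293 = 0.42586034 rad/s. Combine: 12.07 rad / 0.42586034 rad/s = 28.342625 s. 1 day = 86400 s, so 28.342625 s = 28.342625 / 86400 = 0.00032803965 day ≈ 0.000328 day (4 s.f.).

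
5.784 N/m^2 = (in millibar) 0.05784. Check: 5.784 N/m^2 = 5.784 Pa. 1 millibar = 100 Pa, so 5.784 Pa = 5.784 / 100 = 0.05784 millibar.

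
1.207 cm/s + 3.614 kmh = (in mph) 2.273. Check: 1 cm/s = 0.01 m/s, so 1.207 cm/s = 1.207 * 0.01 = 0.01207 m/s. 1 kmh = 0.27777778 m/s, so 3.614 kmh = 3.614 * 0.27777778 = 1.0038889 m/s. Sum: 0.01207 + 1.0038889 = 1.0159589 m/s. 1 mph = 0.44704 m/s, so 1.0159589 m/s = 1.0159589 / 0.44704 = 2.2726353 mph ≈ 2.273 mph (4 s.f.).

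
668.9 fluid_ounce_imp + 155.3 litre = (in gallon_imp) 38.34. Check: 1 fluid_ounce_imp = 2.8413063e-05 m^3, so 668.9 fluid_ounce_imp = 668.9 * 2.8413063e-05 = 0.019005498 m^3. 1 litre = 0.001 m^3, so 155.3 litre = 155.3 * 0.001 = 0.1553 m^3. Sum: 0.019005498 + 0.1553 = 0.1743055 m^3. 1 gallon_imp = 0.00454609 m^3, so 0.1743055 m^3 = 0.1743055 / 0.00454609 = 38.341849 gallon_imp ≈ 38.34 gallon_imp (4 s.f.).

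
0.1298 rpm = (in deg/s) 0.7788. Check: 1 rpm = 0.10471976 rad/s, so 0.1298 rpm = 0.1298 * 0.10471976 = 0.013592624 rad/s. 1 deg/s = 0.017453293 rad/s, so 0.013592624 rad/s = 0.013592624 / 0.017453293 = 0.7788 deg/s.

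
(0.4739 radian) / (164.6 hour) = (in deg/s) 4.582e-05. Check: 0.4739 radian = 0.4739 rad. 1 hour = 3600 s, so 164.6 hour = 164.6 * 3600 = 592560 s. Combine: 0.4739 rad / 592560 s = 7.9975024e-07 rad/s. 1 deg/s = 0.017453293 rad/s, so 7.9975024e-07 rad/s = 7.9975024e-07 / 0.017453293 = 4.5822313e-05 deg/s ≈ 4.582e-05 deg/s (4 s.f.).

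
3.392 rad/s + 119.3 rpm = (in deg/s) 910.1. Check: 3.392 rad/s is already in rad/s. 1 rpm = 0.10471976 rad/s, so 119.3 rpm = 119.3 * 0.10471976 = 12.493067 rad/s. Sum: 3.392 + 12.493067 = 15.885067 rad/s. 1 deg/s = 0.017453293 rad/s, so 15.885067 rad/s = 15.885067 / 0.017453293 = 910.14728 deg/s ≈ 910.1 deg/s (4 s.f.).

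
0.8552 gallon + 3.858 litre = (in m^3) 0.007095. Check: 1 gallon = 0.0037854118 m^3, so 0.8552 gallon = 0.8552 * 0.0037854118 = 0.0032372842 m^3. 1 litre = 0.001 m^3, so 3.858 litre = 3.858 * 0.001 = 0.003858 m^3. Sum: 0.0032372842 + 0.003858 = 0.0070952842 m^3. Result: 0.0070952842 m^3 ≈ 0.007095 m^3 (4 s.f.).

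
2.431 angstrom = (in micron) 1 angstrom = 1e-10 m, so 2.431 angstrom = 2.431 * 1e-10 = 2.431e-10 m. 1 micron = 1e-06 m, so 2.431e-10 m = 2.431e-10 / 1e-06 = 0.0002431 micron. Final answer: 0.0002431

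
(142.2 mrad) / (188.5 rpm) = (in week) 1.191e-08. Check: 1 mrad = 0.001 rad, so 142.2 mrad = 142.2 * 0.001 = 0.1422 rad. 1 rpm = 0.10471976 rad/s, so 188.5 rpm = 188.5 * 0.10471976 = 19.739674 rad/s. Combine: 0.1422 rad / 19.739674 rad/s = 0.0072037664 s. 1 week = 604800 s, so 0.0072037664 s = 0.0072037664 / 604800 = 1.1910989e-08 week ≈ 1.191e-08 week (4 s.f.).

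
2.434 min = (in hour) 1 min = 60 s, so 2.434 min = 2.434 * 60 = 146.04 s. 1 hour = 3600 s, so 146.04 s = 146.04 / 3600 = 0.040566667 hour ≈ 0.04057 hour (4 s.f.). Final answer: 0.04057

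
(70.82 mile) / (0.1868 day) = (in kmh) 1 mile = 1609.344 m, so 70.82 mile = 70.82 * 1609.344 = 113973.74 m. 1 day = 86400 s, so 0.1868 day = 0.1868 * 86400 = 16139.52 s. Combine: 113973.74 m / 16139.52 s = 7.0617802 m/s. 1 kmh = 0.27777778 m/s, so 7.0617802 m/s = 7.0617802 / 0.27777778 = 25.422409 kmh ≈ 25.42 kmh (4 s.f.). Final answer: 25.42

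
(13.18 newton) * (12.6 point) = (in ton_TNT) 1.4e-11. Check: 13.18 newton = 13.18 N. 1 point = 0.00035277778 m, so 12.6 point = 12.6 * 0.00035277778 = 0.004445 m. Combine: 13.18 N * 0.004445 m = 0.0585851 J. 1 ton_TNT = 4.184e+09 J, so 0.0585851 J = 0.0585851 / 4.184e+09 = 1.4002175e-11 ton_TNT ≈ 1.4e-11 ton_TNT (4 s.f.).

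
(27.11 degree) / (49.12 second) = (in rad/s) 1 degree = 0.017453293 rad, so 27.11 degree = 27.11 * 0.017453293 = 0.47315876 rad. 49.12 second = 49.12 s. Combine: 0.47315876 rad / 49.12 s = 0.0096327109 rad/s. Result: 0.0096327109 rad/s ≈ 0.009633 rad/s (4 s.f.). Final answer: 0.009633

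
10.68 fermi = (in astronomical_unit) 1 fermi = 1e-15 m, so 10.68 fermi = 10.68 * 1e-15 = 1.068e-14 m. 1 astronomical_unit = 1.4959787e+11 m, so 1.068e-14 m = 1.068e-14 / 1.4959787e+11 = 7.139139e-26 astronomical_unit ≈ 7.139e-26 astronomical_unit (4 s.f.). Final answer: 7.139e-26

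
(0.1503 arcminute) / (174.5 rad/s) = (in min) 4.176e-09. Check: 1 arcminute = 0.00029088821 rad, so 0.1503 arcminute = 0.1503 * 0.00029088821 = 4.3720498e-05 rad. 174.5 rad/s is already in rad/s. Combine: 4.3720498e-05 rad / 174.5 rad/s = 2.5054727e-07 s. 1 min = 60 s, so 2.5054727e-07 s = 2.5054727e-07 / 60 = 4.1757878e-09 min ≈ 4.176e-09 min (4 s.f.).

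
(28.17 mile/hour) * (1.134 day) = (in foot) 4.048e+06. Check: 1 mile/hour = 0.44704 m/s, so 28.17 mile/hour = 28.17 * 0.44704 = 12.593117 m/s. 1 day = 86400 s, so 1.134 day = 1.134 * 86400 = 97977.6 s. Combine: 12.593117 m/s * 97977.6 s = 1233843.4 m. 1 foot = 0.3048 m, so 1233843.4 m = 1233843.4 / 0.3048 = 4048042.5 foot ≈ 4.048e+06 foot (4 s.f.).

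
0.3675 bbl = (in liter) 1 bbl = 0.15898729 m^3, so 0.3675 bbl = 0.3675 * 0.15898729 = 0.058427831 m^3. 1 liter = 0.001 m^3, so 0.058427831 m^3 = 0.058427831 / 0.001 = 58.427831 liter ≈ 58.43 liter (4 s.f.). Final answer: 58.43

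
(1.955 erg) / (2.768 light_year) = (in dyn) 1 erg = 1e-07 J, so 1.955 erg = 1.955 * 1e-07 = 1.955e-07 J. 1 light_year = 9.4607305e+15 m, so 2.768 light_year = 2.768 * 9.4607305e+15 = 2.6187302e+16 m. Combine: 1.955e-07 J / 2.6187302e+16 m = 7.4654503e-24 N. 1 dyn = 1e-05 N, so 7.4654503e-24 N = 7.4654503e-24 / 1e-05 = 7.4654503e-19 dyn ≈ 7.465e-19 dyn (4 s.f.). Final answer: 7.465e-19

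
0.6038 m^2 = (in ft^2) 1 ft^2 = 0.09290304 m^2, so 0.6038 m^2 = 0.6038 / 0.09290304 = 6.4992491 ft^2 ≈ 6.499 ft^2 (4 s.f.). Final answer: 6.499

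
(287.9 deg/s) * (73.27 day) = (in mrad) 3.181e+10. Check: 1 deg/s = 0.017453293 rad/s, so 287.9 deg/s = 287.9 * 0.017453293 = 5.0248029 rad/s. 1 day = 86400 s, so 73.27 day = 73.27 * 86400 = 6330528 s. Combine: 5.0248029 rad/s * 6330528 s = 31809656 rad. 1 mrad = 0.001 rad, so 31809656 rad = 31809656 / 0.001 = 3.1809656e+10 mrad ≈ 3.181e+10 mrad (4 s.f.).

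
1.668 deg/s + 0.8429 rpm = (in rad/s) 0.1174. Check: 1 deg/s = 0.017453293 rad/s, so 1.668 deg/s = 1.668 * 0.017453293 = 0.029112092 rad/s. 1 rpm = 0.10471976 rad/s, so 0.8429 rpm = 0.8429 * 0.10471976 = 0.088268282 rad/s. Sum: 0.029112092 + 0.088268282 = 0.11738037 rad/s. Result: 0.11738037 rad/s ≈ 0.1174 rad/s (4 s.f.).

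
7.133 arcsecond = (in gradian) 0.002202. Check: 1 arcsecond = 4.8481368e-06 rad, so 7.133 arcsecond = 7.133 * 4.8481368e-06 = 3.458176e-05 rad. 1 gradian = 0.015707963 rad, so 3.458176e-05 rad = 3.458176e-05 / 0.015707963 = 0.0022015432 gradian ≈ 0.002202 gradian (4 s.f.).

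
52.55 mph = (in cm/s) 1 mph = 0.44704 m/s, so 52.55 mph = 52.55 * 0.44704 = 23.491952 m/s. 1 cm/s = 0.01 m/s, so 23.491952 m/s = 23.491952 / 0.01 = 2349.1952 cm/s ≈ 2349 cm/s (4 s.f.). Final answer: 2349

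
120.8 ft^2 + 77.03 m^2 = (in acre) 1 ft^2 = 0.09290304 m^2, so 120.8 ft^2 = 120.8 * 0.09290304 = 11.222687 m^2. 77.03 m^2 is already in m^2. Sum: 11.222687 + 77.03 = 88.252687 m^2. 1 acre = 4046.8564 m^2, so 88.252687 m^2 = 88.252687 / 4046.8564 = 0.021807714 acre ≈ 0.02181 acre (4 s.f.). Final answer: 0.02181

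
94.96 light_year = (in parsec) 1 light_year = 9.4607305e+15 m, so 94.96 light_year = 94.96 * 9.4607305e+15 = 8.9839097e+17 m. 1 parsec = 3.0856776e+16 m, so 8.9839097e+17 m = 8.9839097e+17 / 3.0856776e+16 = 29.114868 parsec ≈ 29.11 parsec (4 s.f.). Final answer: 29.11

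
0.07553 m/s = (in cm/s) 1 cm/s = 0.01 m/s, so 0.07553 m/s = 0.07553 / 0.01 = 7.553 cm/s. Final answer: 7.553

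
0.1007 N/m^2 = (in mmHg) 0.0007553. Check: 0.1007 N/m^2 = 0.1007 Pa. 1 mmHg = 133.32237 Pa, so 0.1007 Pa = 0.1007 / 133.32237 = 0.00075531211 mmHg ≈ 0.0007553 mmHg (4 s.f.).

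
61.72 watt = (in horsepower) 61.72 watt = 61.72 W. 1 horsepower = 745.69987 W, so 61.72 W = 61.72 / 745.69987 = 0.082767883 horsepower ≈ 0.08277 horsepower (4 s.f.). Final answer: 0.08277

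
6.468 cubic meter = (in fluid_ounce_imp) 6.468 cubic meter = 6.468 m^3. 1 fluid_ounce_imp = 2.8413063e-05 m^3, so 6.468 m^3 = 6.468 / 2.8413063e-05 = 227641.78 fluid_ounce_imp ≈ 2.276e+05 fluid_ounce_imp (4 s.f.). Final answer: 2.276e+05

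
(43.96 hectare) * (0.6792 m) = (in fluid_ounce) 1 hectare = 10000 m^2, so 43.96 hectare = 43.96 * 10000 = 439600 m^2. 0.6792 m is already in m. Combine: 439600 m^2 * 0.6792 m = 298576.32 m^3. 1 fluid_ounce = 2.957353e-05 m^3, so 298576.32 m^3 = 298576.32 / 2.957353e-05 = 1.0096066e+10 fluid_ounce ≈ 1.01e+10 fluid_ounce (4 s.f.). Final answer: 1.01e+10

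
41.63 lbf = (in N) 1 lbf = 4.4482216 N, so 41.63 lbf = 41.63 * 4.4482216 = 185.17947 N. Result: 185.17947 N ≈ 185.2 N (4 s.f.). Final answer: 185.2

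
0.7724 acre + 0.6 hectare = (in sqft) 9.823e+04. Check: 1 acre = 4046.8564 m^2, so 0.7724 acre = 0.7724 * 4046.8564 = 3125.7919 m^2. 1 hectare = 10000 m^2, so 0.6 hectare = 0.6 * 10000 = 6000 m^2. Sum: 3125.7919 + 6000 = 9125.7919 m^2. 1 sqft = 0.09290304 m^2, so 9125.7919 m^2 = 9125.7919 / 0.09290304 = 98229.207 sqft ≈ 9.823e+04 sqft (4 s.f.).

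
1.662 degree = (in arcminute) 99.72. Check: 1 degree = 0.017453293 rad, so 1.662 degree = 1.662 * 0.017453293 = 0.029007372 rad. 1 arcminute = 0.00029088821 rad, so 0.029007372 rad = 0.029007372 / 0.00029088821 = 99.72 arcminute.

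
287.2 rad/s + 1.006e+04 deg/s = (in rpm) 287.2 rad/s is already in rad/s. 1 deg/s = 0.017453293 rad/s, so 1.006e+04 deg/s = 1.006e+04 * 0.017453293 = 175.58012 rad/s. Sum: 287.2 + 175.58012 = 462.78012 rad/s. 1 rpm = 0.10471976 rad/s, so 462.78012 rad/s = 462.78012 / 0.10471976 = 4419.2246 rpm ≈ 4419 rpm (4 s.f.). Final answer: 4419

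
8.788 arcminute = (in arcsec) 1 arcminute = 0.00029088821 rad, so 8.788 arcminute = 8.788 * 0.00029088821 = 0.0025563256 rad. 1 arcsec = 4.8481368e-06 rad, so 0.0025563256 rad = 0.0025563256 / 4.8481368e-06 = 527.28 arcsec ≈ 527.3 arcsec (4 s.f.). Final answer: 527.3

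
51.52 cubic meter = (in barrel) 324.1. Check: 51.52 cubic meter = 51.52 m^3. 1 barrel = 0.15898729 m^3, so 51.52 m^3 = 51.52 / 0.15898729 = 324.05105 barrel ≈ 324.1 barrel (4 s.f.).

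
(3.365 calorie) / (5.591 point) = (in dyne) 1 calorie = 4.184 J, so 3.365 calorie = 3.365 * 4.184 = 14.07916 J. 1 point = 0.00035277778 m, so 5.591 point = 5.591 * 0.00035277778 = 0.0019723806 m. Combine: 14.07916 J / 0.0019723806 m = 7138.156 N. 1 dyne = 1e-05 N, so 7138.156 N = 7138.156 / 1e-05 = 7.138156e+08 dyne ≈ 7.138e+08 dyne (4 s.f.). Final answer: 7.138e+08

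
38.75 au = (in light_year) 0.0006127. Check: 1 au = 1.4959787e+11 m, so 38.75 au = 38.75 * 1.4959787e+11 = 5.7969175e+12 m. 1 light_year = 9.4607305e+15 m, so 5.7969175e+12 m = 5.7969175e+12 / 9.4607305e+15 = 0.00061273466 light_year ≈ 0.0006127 light_year (4 s.f.).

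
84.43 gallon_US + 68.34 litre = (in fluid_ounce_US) 1 gallon_US = 0.0037854118 m^3, so 84.43 gallon_US = 84.43 * 0.0037854118 = 0.31960232 m^3. 1 litre = 0.001 m^3, so 68.34 litre = 68.34 * 0.001 = 0.06834 m^3. Sum: 0.31960232 + 0.06834 = 0.38794232 m^3. 1 fluid_ounce_US = 2.957353e-05 m^3, so 0.38794232 m^3 = 0.38794232 / 2.957353e-05 = 13117.89 fluid_ounce_US ≈ 1.312e+04 fluid_ounce_US (4 s.f.). Final answer: 1.312e+04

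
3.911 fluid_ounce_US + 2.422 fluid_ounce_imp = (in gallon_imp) 1 fluid_ounce_US = 2.957353e-05 m^3, so 3.911 fluid_ounce_US = 3.911 * 2.957353e-05 = 0.00011566207 m^3. 1 fluid_ounce_imp = 2.8413063e-05 m^3, so 2.422 fluid_ounce_imp = 2.422 * 2.8413063e-05 = 6.8816437e-05 m^3. Sum: 0.00011566207 + 6.8816437e-05 = 0.00018447851 m^3. 1 gallon_imp = 0.00454609 m^3, so 0.00018447851 m^3 = 0.00018447851 / 0.00454609 = 0.0405796 gallon_imp ≈ 0.04058 gallon_imp (4 s.f.). Final answer: 0.04058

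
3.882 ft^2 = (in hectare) 1 ft^2 = 0.09290304 m^2, so 3.882 ft^2 = 3.882 * 0.09290304 = 0.3606496 m^2. 1 hectare = 10000 m^2, so 0.3606496 m^2 = 0.3606496 / 10000 = 3.606496e-05 hectare ≈ 3.606e-05 hectare (4 s.f.). Final answer: 3.606e-05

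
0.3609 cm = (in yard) 0.003947. Check: 1 cm = 0.01 m, so 0.3609 cm = 0.3609 * 0.01 = 0.003609 m. 1 yard = 0.9144 m, so 0.003609 m = 0.003609 / 0.9144 = 0.0039468504 yard ≈ 0.003947 yard (4 s.f.).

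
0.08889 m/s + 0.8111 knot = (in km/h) 0.08889 m/s is already in m/s. 1 knot = 0.51444444 m/s, so 0.8111 knot = 0.8111 * 0.51444444 = 0.41726589 m/s. Sum: 0.08889 + 0.41726589 = 0.50615589 m/s. 1 km/h = 0.27777778 m/s, so 0.50615589 m/s = 0.50615589 / 0.27777778 = 1.8221612 km/h ≈ 1.822 km/h (4 s.f.). Final answer: 1.822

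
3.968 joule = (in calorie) 3.968 joule = 3.968 J. 1 calorie = 4.184 J, so 3.968 J = 3.968 / 4.184 = 0.94837476 calorie ≈ 0.9484 calorie (4 s.f.). Final answer: 0.9484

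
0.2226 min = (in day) 1 min = 60 s, so 0.2226 min = 0.2226 * 60 = 13.356 s. 1 day = 86400 s, so 13.356 s = 13.356 / 86400 = 0.00015458333 day ≈ 0.0001546 day (4 s.f.). Final answer: 0.0001546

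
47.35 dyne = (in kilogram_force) 1 dyne = 1e-05 N, so 47.35 dyne = 47.35 * 1e-05 = 0.0004735 N. 1 kilogram_force = 9.80665 N, so 0.0004735 N = 0.0004735 / 9.80665 = 4.8283563e-05 kilogram_force ≈ 4.828e-05 kilogram_force (4 s.f.). Final answer: 4.828e-05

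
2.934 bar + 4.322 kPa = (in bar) 2.977. Check: 1 bar = 100000 Pa, so 2.934 bar = 2.934 * 100000 = 293400 Pa. 1 kPa = 1000 Pa, so 4.322 kPa = 4.322 * 1000 = 4322 Pa. Sum: 293400 + 4322 = 297722 Pa. 1 bar = 100000 Pa, so 297722 Pa = 297722 / 100000 = 2.97722 bar ≈ 2.977 bar (4 s.f.).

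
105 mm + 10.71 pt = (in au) 1 mm = 0.001 m, so 105 mm = 105 * 0.001 = 0.105 m. 1 pt = 0.00035277778 m, so 10.71 pt = 10.71 * 0.00035277778 = 0.00377825 m. Sum: 0.105 + 0.00377825 = 0.10877825 m. 1 au = 1.4959787e+11 m, so 0.10877825 m = 0.10877825 / 1.4959787e+11 = 7.2713769e-13 au ≈ 7.271e-13 au (4 s.f.). Final answer: 7.271e-13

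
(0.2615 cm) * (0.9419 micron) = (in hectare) 2.463e-13. Check: 1 cm = 0.01 m, so 0.2615 cm = 0.2615 * 0.01 = 0.002615 m. 1 micron = 1e-06 m, so 0.9419 micron = 0.9419 * 1e-06 = 9.419e-07 m. Combine: 0.002615 m * 9.419e-07 m = 2.4630685e-09 m^2. 1 hectare = 10000 m^2, so 2.4630685e-09 m^2 = 2.4630685e-09 / 10000 = 2.4630685e-13 hectare ≈ 2.463e-13 hectare (4 s.f.).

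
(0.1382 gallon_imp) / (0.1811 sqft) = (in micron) 1 gallon_imp = 0.00454609 m^3, so 0.1382 gallon_imp = 0.1382 * 0.00454609 = 0.00062826964 m^3. 1 sqft = 0.09290304 m^2, so 0.1811 sqft = 0.1811 * 0.09290304 = 0.016824741 m^2. Combine: 0.00062826964 m^3 / 0.016824741 m^2 = 0.03734201 m. 1 micron = 1e-06 m, so 0.03734201 m = 0.03734201 / 1e-06 = 37342.01 micron ≈ 3.734e+04 micron (4 s.f.). Final answer: 3.734e+04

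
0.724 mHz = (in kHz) 7.24e-07. Check: 1 mHz = 0.001 Hz, so 0.724 mHz = 0.724 * 0.001 = 0.000724 Hz. 1 kHz = 1000 Hz, so 0.000724 Hz = 0.000724 / 1000 = 7.24e-07 kHz.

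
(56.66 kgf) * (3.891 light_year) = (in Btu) 1 kgf = 9.80665 N, so 56.66 kgf = 56.66 * 9.80665 = 555.64479 N. 1 light_year = 9.4607305e+15 m, so 3.891 light_year = 3.891 * 9.4607305e+15 = 3.6811702e+16 m. Combine: 555.64479 N * 3.6811702e+16 m = 2.0454231e+19 J. 1 Btu = 1055.0559 J, so 2.0454231e+19 J = 2.0454231e+19 / 1055.0559 = 1.938687e+16 Btu ≈ 1.939e+16 Btu (4 s.f.). Final answer: 1.939e+16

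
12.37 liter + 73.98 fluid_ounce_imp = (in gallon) 1 liter = 0.001 m^3, so 12.37 liter = 12.37 * 0.001 = 0.01237 m^3. 1 fluid_ounce_imp = 2.8413063e-05 m^3, so 73.98 fluid_ounce_imp = 73.98 * 2.8413063e-05 = 0.0021019984 m^3. Sum: 0.01237 + 0.0021019984 = 0.014471998 m^3. 1 gallon = 0.0037854118 m^3, so 0.014471998 m^3 = 0.014471998 / 0.0037854118 = 3.8230975 gallon ≈ 3.823 gallon (4 s.f.). Final answer: 3.823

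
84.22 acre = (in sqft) 3.669e+06. Check: 1 acre = 4046.8564 m^2, so 84.22 acre = 84.22 * 4046.8564 = 340826.25 m^2. 1 sqft = 0.09290304 m^2, so 340826.25 m^2 = 340826.25 / 0.09290304 = 3668623.2 sqft ≈ 3.669e+06 sqft (4 s.f.).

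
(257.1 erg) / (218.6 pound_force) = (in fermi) 1 erg = 1e-07 J, so 257.1 erg = 257.1 * 1e-07 = 2.571e-05 J. 1 pound_force = 4.4482216 N, so 218.6 pound_force = 218.6 * 4.4482216 = 972.38125 N. Combine: 2.571e-05 J / 972.38125 N = 2.6440247e-08 m. 1 fermi = 1e-15 m, so 2.6440247e-08 m = 2.6440247e-08 / 1e-15 = 26440247 fermi ≈ 2.644e+07 fermi (4 s.f.). Final answer: 2.644e+07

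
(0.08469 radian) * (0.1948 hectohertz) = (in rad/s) 0.08469 radian = 0.08469 rad. 1 hectohertz = 100 Hz, so 0.1948 hectohertz = 0.1948 * 100 = 19.48 Hz. Combine: 0.08469 rad * 19.48 Hz = 1.6497612 rad/s. Result: 1.6497612 rad/s ≈ 1.65 rad/s (4 s.f.). Final answer: 1.65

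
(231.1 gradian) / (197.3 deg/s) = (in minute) 0.01757. Check: 1 gradian = 0.015707963 rad, so 231.1 gradian = 231.1 * 0.015707963 = 3.6301103 rad. 1 deg/s = 0.017453293 rad/s, so 197.3 deg/s = 197.3 * 0.017453293 = 3.4435346 rad/s. Combine: 3.6301103 rad / 3.4435346 rad/s = 1.0541814 s. 1 minute = 60 s, so 1.0541814 s = 1.0541814 / 60 = 0.017569691 minute ≈ 0.01757 minute (4 s.f.).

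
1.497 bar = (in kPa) 149.7. Check: 1 bar = 100000 Pa, so 1.497 bar = 1.497 * 100000 = 149700 Pa. 1 kPa = 1000 Pa, so 149700 Pa = 149700 / 1000 = 149.7 kPa.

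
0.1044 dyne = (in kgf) 1 dyne = 1e-05 N, so 0.1044 dyne = 0.1044 * 1e-05 = 1.044e-06 N. 1 kgf = 9.80665 N, so 1.044e-06 N = 1.044e-06 / 9.80665 = 1.0645837e-07 kgf ≈ 1.065e-07 kgf (4 s.f.). Final answer: 1.065e-07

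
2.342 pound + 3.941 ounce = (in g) 1 pound = 0.45359237 kg, so 2.342 pound = 2.342 * 0.45359237 = 1.0623133 kg. 1 ounce = 0.028349523 kg, so 3.941 ounce = 3.941 * 0.028349523 = 0.11172547 kg. Sum: 1.0623133 + 0.11172547 = 1.1740388 kg. 1 g = 0.001 kg, so 1.1740388 kg = 1.1740388 / 0.001 = 1174.0388 g ≈ 1174 g (4 s.f.). Final answer: 1174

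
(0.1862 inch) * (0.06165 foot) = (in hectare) 8.887e-09. Check: 1 inch = 0.0254 m, so 0.1862 inch = 0.1862 * 0.0254 = 0.00472948 m. 1 foot = 0.3048 m, so 0.06165 foot = 0.06165 * 0.3048 = 0.01879092 m. Combine: 0.00472948 m * 0.01879092 m = 8.887128e-05 m^2. 1 hectare = 10000 m^2, so 8.887128e-05 m^2 = 8.887128e-05 / 10000 = 8.887128e-09 hectare ≈ 8.887e-09 hectare (4 s.f.).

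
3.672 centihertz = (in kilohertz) 3.672e-05. Check: 1 centihertz = 0.01 Hz, so 3.672 centihertz = 3.672 * 0.01 = 0.03672 Hz. 1 kilohertz = 1000 Hz, so 0.03672 Hz = 0.03672 / 1000 = 3.672e-05 kilohertz.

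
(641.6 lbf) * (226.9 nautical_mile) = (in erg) 1.199e+16. Check: 1 lbf = 4.4482216 N, so 641.6 lbf = 641.6 * 4.4482216 = 2853.979 N. 1 nautical_mile = 1852 m, so 226.9 nautical_mile = 226.9 * 1852 = 420218.8 m. Combine: 2853.979 N * 420218.8 m = 1.1992956e+09 J. 1 erg = 1e-07 J, so 1.1992956e+09 J = 1.1992956e+09 / 1e-07 = 1.1992956e+16 erg ≈ 1.199e+16 erg (4 s.f.).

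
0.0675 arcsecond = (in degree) 1 arcsecond = 4.8481368e-06 rad, so 0.0675 arcsecond = 0.0675 * 4.8481368e-06 = 3.2724923e-07 rad. 1 degree = 0.017453293 rad, so 3.2724923e-07 rad = 3.2724923e-07 / 0.017453293 = 1.875e-05 degree. Final answer: 1.875e-05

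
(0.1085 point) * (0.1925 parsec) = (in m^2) 1 point = 0.00035277778 m, so 0.1085 point = 0.1085 * 0.00035277778 = 3.8276389e-05 m. 1 parsec = 3.0856776e+16 m, so 0.1925 parsec = 0.1925 * 3.0856776e+16 = 5.9399293e+15 m. Combine: 3.8276389e-05 m * 5.9399293e+15 m = 2.2735905e+11 m^2. Result: 2.2735905e+11 m^2 ≈ 2.274e+11 m^2 (4 s.f.). Final answer: 2.274e+11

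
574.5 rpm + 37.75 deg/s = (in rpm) 1 rpm = 0.10471976 rad/s, so 574.5 rpm = 574.5 * 0.10471976 = 60.161499 rad/s. 1 deg/s = 0.017453293 rad/s, so 37.75 deg/s = 37.75 * 0.017453293 = 0.65886179 rad/s. Sum: 60.161499 + 0.65886179 = 60.820361 rad/s. 1 rpm = 0.10471976 rad/s, so 60.820361 rad/s = 60.820361 / 0.10471976 = 580.79167 rpm ≈ 580.8 rpm (4 s.f.). Final answer: 580.8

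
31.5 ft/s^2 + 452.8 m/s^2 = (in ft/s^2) 1 ft/s^2 = 0.3048 m/s^2, so 31.5 ft/s^2 = 31.5 * 0.3048 = 9.6012 m/s^2. 452.8 m/s^2 is already in m/s^2. Sum: 9.6012 + 452.8 = 462.4012 m/s^2. 1 ft/s^2 = 0.3048 m/s^2, so 462.4012 m/s^2 = 462.4012 / 0.3048 = 1517.0643 ft/s^2 ≈ 1517 ft/s^2 (4 s.f.). Final answer: 1517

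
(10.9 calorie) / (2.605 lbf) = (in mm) 3936. Check: 1 calorie = 4.184 J, so 10.9 calorie = 10.9 * 4.184 = 45.6056 J. 1 lbf = 4.4482216 N, so 2.605 lbf = 2.605 * 4.4482216 = 11.587617 N. Combine: 45.6056 J / 11.587617 N = 3.9357185 m. 1 mm = 0.001 m, so 3.9357185 m = 3.9357185 / 0.001 = 3935.7185 mm ≈ 3936 mm (4 s.f.).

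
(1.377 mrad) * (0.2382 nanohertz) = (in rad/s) 3.28e-13. Check: 1 mrad = 0.001 rad, so 1.377 mrad = 1.377 * 0.001 = 0.001377 rad. 1 nanohertz = 1e-09 Hz, so 0.2382 nanohertz = 0.2382 * 1e-09 = 2.382e-10 Hz. Combine: 0.001377 rad * 2.382e-10 Hz = 3.280014e-13 rad/s. Result: 3.280014e-13 rad/s ≈ 3.28e-13 rad/s (4 s.f.).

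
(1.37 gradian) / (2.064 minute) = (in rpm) 0.001659. Check: 1 gradian = 0.015707963 rad, so 1.37 gradian = 1.37 * 0.015707963 = 0.02151991 rad. 1 minute = 60 s, so 2.064 minute = 2.064 * 60 = 123.84 s. Combine: 0.02151991 rad / 123.84 s = 0.00017377188 rad/s. 1 rpm = 0.10471976 rad/s, so 0.00017377188 rad/s = 0.00017377188 / 0.10471976 = 0.0016593992 rpm ≈ 0.001659 rpm (4 s.f.).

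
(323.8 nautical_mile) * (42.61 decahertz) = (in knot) 1 nautical_mile = 1852 m, so 323.8 nautical_mile = 323.8 * 1852 = 599677.6 m. 1 decahertz = 10 Hz, so 42.61 decahertz = 42.61 * 10 = 426.1 Hz. Combine: 599677.6 m * 426.1 Hz = 2.5552263e+08 m/s. 1 knot = 0.51444444 m/s, so 2.5552263e+08 m/s = 2.5552263e+08 / 0.51444444 = 4.9669625e+08 knot ≈ 4.967e+08 knot (4 s.f.). Final answer: 4.967e+08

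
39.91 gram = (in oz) 1 gram = 0.001 kg, so 39.91 gram = 39.91 * 0.001 = 0.03991 kg. 1 oz = 0.028349523 kg, so 0.03991 kg = 0.03991 / 0.028349523 = 1.4077838 oz ≈ 1.408 oz (4 s.f.). Final answer: 1.408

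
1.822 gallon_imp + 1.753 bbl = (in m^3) 0.287. Check: 1 gallon_imp = 0.00454609 m^3, so 1.822 gallon_imp = 1.822 * 0.00454609 = 0.008282976 m^3. 1 bbl = 0.15898729 m^3, so 1.753 bbl = 1.753 * 0.15898729 = 0.27870473 m^3. Sum: 0.008282976 + 0.27870473 = 0.2869877 m^3. Result: 0.2869877 m^3 ≈ 0.287 m^3 (4 s.f.).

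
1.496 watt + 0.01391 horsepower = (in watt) 11.87. Check: 1.496 watt = 1.496 W. 1 horsepower = 745.69987 W, so 0.01391 horsepower = 0.01391 * 745.69987 = 10.372685 W. Sum: 1.496 + 10.372685 = 11.868685 W. 11.868685 W = 11.868685 watt ≈ 11.87 watt (4 s.f.).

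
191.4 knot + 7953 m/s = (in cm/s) 8.051e+05. Check: 1 knot = 0.51444444 m/s, so 191.4 knot = 191.4 * 0.51444444 = 98.464667 m/s. 7953 m/s is already in m/s. Sum: 98.464667 + 7953 = 8051.4647 m/s. 1 cm/s = 0.01 m/s, so 8051.4647 m/s = 8051.4647 / 0.01 = 805146.47 cm/s ≈ 8.051e+05 cm/s (4 s.f.).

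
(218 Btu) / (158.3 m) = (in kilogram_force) 1 Btu = 1055.0559 J, so 218 Btu = 218 * 1055.0559 = 230002.18 J. 158.3 m is already in m. Combine: 230002.18 J / 158.3 m = 1452.9512 N. 1 kilogram_force = 9.80665 N, so 1452.9512 N = 1452.9512 / 9.80665 = 148.15979 kilogram_force ≈ 148.2 kilogram_force (4 s.f.). Final answer: 148.2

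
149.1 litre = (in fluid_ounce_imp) 1 litre = 0.001 m^3, so 149.1 litre = 149.1 * 0.001 = 0.1491 m^3. 1 fluid_ounce_imp = 2.8413063e-05 m^3, so 0.1491 m^3 = 0.1491 / 2.8413063e-05 = 5247.5864 fluid_ounce_imp ≈ 5248 fluid_ounce_imp (4 s.f.). Final answer: 5248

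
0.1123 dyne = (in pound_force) 1 dyne = 1e-05 N, so 0.1123 dyne = 0.1123 * 1e-05 = 1.123e-06 N. 1 pound_force = 4.4482216 N, so 1.123e-06 N = 1.123e-06 / 4.4482216 = 2.5246044e-07 pound_force ≈ 2.525e-07 pound_force (4 s.f.). Final answer: 2.525e-07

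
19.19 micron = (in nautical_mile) 1.036e-08. Check: 1 micron = 1e-06 m, so 19.19 micron = 19.19 * 1e-06 = 1.919e-05 m. 1 nautical_mile = 1852 m, so 1.919e-05 m = 1.919e-05 / 1852 = 1.0361771e-08 nautical_mile ≈ 1.036e-08 nautical_mile (4 s.f.).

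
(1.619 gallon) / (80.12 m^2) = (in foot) 1 gallon = 0.0037854118 m^3, so 1.619 gallon = 1.619 * 0.0037854118 = 0.0061285817 m^3. 80.12 m^2 is already in m^2. Combine: 0.0061285817 m^3 / 80.12 m^2 = 7.6492532e-05 m. 1 foot = 0.3048 m, so 7.6492532e-05 m = 7.6492532e-05 / 0.3048 = 0.00025095975 foot ≈ 0.000251 foot (4 s.f.). Final answer: 0.000251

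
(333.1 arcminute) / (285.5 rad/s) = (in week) 1 arcminute = 0.00029088821 rad, so 333.1 arcminute = 333.1 * 0.00029088821 = 0.096894862 rad. 285.5 rad/s is already in rad/s. Combine: 0.096894862 rad / 285.5 rad/s = 0.00033938656 s. 1 week = 604800 s, so 0.00033938656 s = 0.00033938656 / 604800 = 5.6115502e-10 week ≈ 5.612e-10 week (4 s.f.). Final answer: 5.612e-10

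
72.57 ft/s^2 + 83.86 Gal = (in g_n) 2.341. Check: 1 ft/s^2 = 0.3048 m/s^2, so 72.57 ft/s^2 = 72.57 * 0.3048 = 22.119336 m/s^2. 1 Gal = 0.01 m/s^2, so 83.86 Gal = 83.86 * 0.01 = 0.8386 m/s^2. Sum: 22.119336 + 0.8386 = 22.957936 m/s^2. 1 g_n = 9.80665 m/s^2, so 22.957936 m/s^2 = 22.957936 / 9.80665 = 2.341058 g_n ≈ 2.341 g_n (4 s.f.).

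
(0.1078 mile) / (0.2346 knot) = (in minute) 23.96. Check: 1 mile = 1609.344 m, so 0.1078 mile = 0.1078 * 1609.344 = 173.48728 m. 1 knot = 0.51444444 m/s, so 0.2346 knot = 0.2346 * 0.51444444 = 0.12068867 m/s. Combine: 173.48728 m / 0.12068867 m/s = 1437.4778 s. 1 minute = 60 s, so 1437.4778 s = 1437.4778 / 60 = 23.957964 minute ≈ 23.96 minute (4 s.f.).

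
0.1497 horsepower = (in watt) 1 horsepower = 745.69987 W, so 0.1497 horsepower = 0.1497 * 745.69987 = 111.63127 W. 111.63127 W = 111.63127 watt ≈ 111.6 watt (4 s.f.). Final answer: 111.6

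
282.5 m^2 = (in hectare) 1 hectare = 10000 m^2, so 282.5 m^2 = 282.5 / 10000 = 0.02825 hectare. Final answer: 0.02825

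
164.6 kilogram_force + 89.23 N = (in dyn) 1.703e+08. Check: 1 kilogram_force = 9.80665 N, so 164.6 kilogram_force = 164.6 * 9.80665 = 1614.1746 N. 89.23 N is already in N. Sum: 1614.1746 + 89.23 = 1703.4046 N. 1 dyn = 1e-05 N, so 1703.4046 N = 1703.4046 / 1e-05 = 1.7034046e+08 dyn ≈ 1.703e+08 dyn (4 s.f.).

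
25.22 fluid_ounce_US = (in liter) 1 fluid_ounce_US = 2.957353e-05 m^3, so 25.22 fluid_ounce_US = 25.22 * 2.957353e-05 = 0.00074584442 m^3. 1 liter = 0.001 m^3, so 0.00074584442 m^3 = 0.00074584442 / 0.001 = 0.74584442 liter ≈ 0.7458 liter (4 s.f.). Final answer: 0.7458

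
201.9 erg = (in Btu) 1 erg = 1e-07 J, so 201.9 erg = 201.9 * 1e-07 = 2.019e-05 J. 1 Btu = 1055.0559 J, so 2.019e-05 J = 2.019e-05 / 1055.0559 = 1.9136428e-08 Btu ≈ 1.914e-08 Btu (4 s.f.). Final answer: 1.914e-08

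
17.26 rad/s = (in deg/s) 988.9. Check: 1 deg/s = 0.017453293 rad/s, so 17.26 rad/s = 17.26 / 0.017453293 = 988.92515 deg/s ≈ 988.9 deg/s (4 s.f.).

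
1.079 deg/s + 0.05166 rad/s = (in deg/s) 4.039. Check: 1 deg/s = 0.017453293 rad/s, so 1.079 deg/s = 1.079 * 0.017453293 = 0.018832103 rad/s. 0.05166 rad/s is already in rad/s. Sum: 0.018832103 + 0.05166 = 0.070492103 rad/s. 1 deg/s = 0.017453293 rad/s, so 0.070492103 rad/s = 0.070492103 / 0.017453293 = 4.0389 deg/s ≈ 4.039 deg/s (4 s.f.).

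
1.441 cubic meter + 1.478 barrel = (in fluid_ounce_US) 5.667e+04. Check: 1.441 cubic meter = 1.441 m^3. 1 barrel = 0.15898729 m^3, so 1.478 barrel = 1.478 * 0.15898729 = 0.23498322 m^3. Sum: 1.441 + 0.23498322 = 1.6759832 m^3. 1 fluid_ounce_US = 2.957353e-05 m^3, so 1.6759832 m^3 = 1.6759832 / 2.957353e-05 = 56671.735 fluid_ounce_US ≈ 5.667e+04 fluid_ounce_US (4 s.f.).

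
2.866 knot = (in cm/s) 1 knot = 0.51444444 m/s, so 2.866 knot = 2.866 * 0.51444444 = 1.4743978 m/s. 1 cm/s = 0.01 m/s, so 1.4743978 m/s = 1.4743978 / 0.01 = 147.43978 cm/s ≈ 147.4 cm/s (4 s.f.). Final answer: 147.4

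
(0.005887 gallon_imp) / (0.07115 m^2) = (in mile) 1 gallon_imp = 0.00454609 m^3, so 0.005887 gallon_imp = 0.005887 * 0.00454609 = 2.6762832e-05 m^3. 0.07115 m^2 is already in m^2. Combine: 2.6762832e-05 m^3 / 0.07115 m^2 = 0.00037614662 m. 1 mile = 1609.344 m, so 0.00037614662 m = 0.00037614662 / 1609.344 = 2.3372667e-07 mile ≈ 2.337e-07 mile (4 s.f.). Final answer: 2.337e-07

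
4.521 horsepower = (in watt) 1 horsepower = 745.69987 W, so 4.521 horsepower = 4.521 * 745.69987 = 3371.3091 W. 3371.3091 W = 3371.3091 watt ≈ 3371 watt (4 s.f.). Final answer: 3371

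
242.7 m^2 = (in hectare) 1 hectare = 10000 m^2, so 242.7 m^2 = 242.7 / 10000 = 0.02427 hectare. Final answer: 0.02427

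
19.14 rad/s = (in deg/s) 1097. Check: 1 deg/s = 0.017453293 rad/s, so 19.14 rad/s = 19.14 / 0.017453293 = 1096.6412 deg/s ≈ 1097 deg/s (4 s.f.).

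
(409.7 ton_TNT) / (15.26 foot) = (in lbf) 1 ton_TNT = 4.184e+09 J, so 409.7 ton_TNT = 409.7 * 4.184e+09 = 1.7141848e+12 J. 1 foot = 0.3048 m, so 15.26 foot = 15.26 * 0.3048 = 4.651248 m. Combine: 1.7141848e+12 J / 4.651248 m = 3.6854298e+11 N. 1 lbf = 4.4482216 N, so 3.6854298e+11 N = 3.6854298e+11 / 4.4482216 = 8.2851758e+10 lbf ≈ 8.285e+10 lbf (4 s.f.). Final answer: 8.285e+10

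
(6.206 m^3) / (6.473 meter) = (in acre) 6.206 m^3 is already in m^3. 6.473 meter = 6.473 m. Combine: 6.206 m^3 / 6.473 m = 0.95875174 m^2. 1 acre = 4046.8564 m^2, so 0.95875174 m^2 = 0.95875174 / 4046.8564 = 0.00023691271 acre ≈ 0.0002369 acre (4 s.f.). Final answer: 0.0002369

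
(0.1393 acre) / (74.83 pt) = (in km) 1 acre = 4046.8564 m^2, so 0.1393 acre = 0.1393 * 4046.8564 = 563.7271 m^2. 1 pt = 0.00035277778 m, so 74.83 pt = 74.83 * 0.00035277778 = 0.026398361 m. Combine: 563.7271 m^2 / 0.026398361 m = 21354.625 m. 1 km = 1000 m, so 21354.625 m = 21354.625 / 1000 = 21.354625 km ≈ 21.35 km (4 s.f.). Final answer: 21.35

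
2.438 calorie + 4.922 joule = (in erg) 1.512e+08. Check: 1 calorie = 4.184 J, so 2.438 calorie = 2.438 * 4.184 = 10.200592 J. 4.922 joule = 4.922 J. Sum: 10.200592 + 4.922 = 15.122592 J. 1 erg = 1e-07 J, so 15.122592 J = 15.122592 / 1e-07 = 1.5122592e+08 erg ≈ 1.512e+08 erg (4 s.f.).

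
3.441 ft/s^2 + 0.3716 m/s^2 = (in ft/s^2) 4.66. Check: 1 ft/s^2 = 0.3048 m/s^2, so 3.441 ft/s^2 = 3.441 * 0.3048 = 1.0488168 m/s^2. 0.3716 m/s^2 is already in m/s^2. Sum: 1.0488168 + 0.3716 = 1.4204168 m/s^2. 1 ft/s^2 = 0.3048 m/s^2, so 1.4204168 m/s^2 = 1.4204168 / 0.3048 = 4.6601601 ft/s^2 ≈ 4.66 ft/s^2 (4 s.f.).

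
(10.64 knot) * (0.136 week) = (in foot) 1.477e+06. Check: 1 knot = 0.51444444 m/s, so 10.64 knot = 10.64 * 0.51444444 = 5.4736889 m/s. 1 week = 604800 s, so 0.136 week = 0.136 * 604800 = 82252.8 s. Combine: 5.4736889 m/s * 82252.8 s = 450226.24 m. 1 foot = 0.3048 m, so 450226.24 m = 450226.24 / 0.3048 = 1477120.2 foot ≈ 1.477e+06 foot (4 s.f.).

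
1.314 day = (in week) 0.1877. Check: 1 day = 86400 s, so 1.314 day = 1.314 * 86400 = 113529.6 s. 1 week = 604800 s, so 113529.6 s = 113529.6 / 604800 = 0.18771429 week ≈ 0.1877 week (4 s.f.).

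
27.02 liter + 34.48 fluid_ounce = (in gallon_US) 7.407. Check: 1 liter = 0.001 m^3, so 27.02 liter = 27.02 * 0.001 = 0.02702 m^3. 1 fluid_ounce = 2.957353e-05 m^3, so 34.48 fluid_ounce = 34.48 * 2.957353e-05 = 0.0010196953 m^3. Sum: 0.02702 + 0.0010196953 = 0.028039695 m^3. 1 gallon_US = 0.0037854118 m^3, so 0.028039695 m^3 = 0.028039695 / 0.0037854118 = 7.4073039 gallon_US ≈ 7.407 gallon_US (4 s.f.).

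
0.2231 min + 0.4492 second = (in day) 0.0001601. Check: 1 min = 60 s, so 0.2231 min = 0.2231 * 60 = 13.386 s. 0.4492 second = 0.4492 s. Sum: 13.386 + 0.4492 = 13.8352 s. 1 day = 86400 s, so 13.8352 s = 13.8352 / 86400 = 0.00016012963 day ≈ 0.0001601 day (4 s.f.).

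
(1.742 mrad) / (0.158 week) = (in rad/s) 1 mrad = 0.001 rad, so 1.742 mrad = 1.742 * 0.001 = 0.001742 rad. 1 week = 604800 s, so 0.158 week = 0.158 * 604800 = 95558.4 s. Combine: 0.001742 rad / 95558.4 s = 1.822969e-08 rad/s. Result: 1.822969e-08 rad/s ≈ 1.823e-08 rad/s (4 s.f.). Final answer: 1.823e-08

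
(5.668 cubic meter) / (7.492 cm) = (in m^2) 5.668 cubic meter = 5.668 m^3. 1 cm = 0.01 m, so 7.492 cm = 7.492 * 0.01 = 0.07492 m. Combine: 5.668 m^3 / 0.07492 m = 75.654031 m^2. Result: 75.654031 m^2 ≈ 75.65 m^2 (4 s.f.). Final answer: 75.65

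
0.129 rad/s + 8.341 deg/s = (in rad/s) 0.129 rad/s is already in rad/s. 1 deg/s = 0.017453293 rad/s, so 8.341 deg/s = 8.341 * 0.017453293 = 0.14557791 rad/s. Sum: 0.129 + 0.14557791 = 0.27457791 rad/s. Result: 0.27457791 rad/s ≈ 0.2746 rad/s (4 s.f.). Final answer: 0.2746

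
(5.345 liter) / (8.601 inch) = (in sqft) 1 liter = 0.001 m^3, so 5.345 liter = 5.345 * 0.001 = 0.005345 m^3. 1 inch = 0.0254 m, so 8.601 inch = 8.601 * 0.0254 = 0.2184654 m. Combine: 0.005345 m^3 / 0.2184654 m = 0.024466117 m^2. 1 sqft = 0.09290304 m^2, so 0.024466117 m^2 = 0.024466117 / 0.09290304 = 0.26335109 sqft ≈ 0.2634 sqft (4 s.f.). Final answer: 0.2634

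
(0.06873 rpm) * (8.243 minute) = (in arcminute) 1 rpm = 0.10471976 rad/s, so 0.06873 rpm = 0.06873 * 0.10471976 = 0.0071973888 rad/s. 1 minute = 60 s, so 8.243 minute = 8.243 * 60 = 494.58 s. Combine: 0.0071973888 rad/s * 494.58 s = 3.5596845 rad. 1 arcminute = 0.00029088821 rad, so 3.5596845 rad = 3.5596845 / 0.00029088821 = 12237.294 arcminute ≈ 1.224e+04 arcminute (4 s.f.). Final answer: 1.224e+04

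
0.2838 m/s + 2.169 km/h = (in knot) 0.2838 m/s is already in m/s. 1 km/h = 0.27777778 m/s, so 2.169 km/h = 2.169 * 0.27777778 = 0.6025 m/s. Sum: 0.2838 + 0.6025 = 0.8863 m/s. 1 knot = 0.51444444 m/s, so 0.8863 m/s = 0.8863 / 0.51444444 = 1.7228294 knot ≈ 1.723 knot (4 s.f.). Final answer: 1.723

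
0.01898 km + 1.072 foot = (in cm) 1931. Check: 1 km = 1000 m, so 0.01898 km = 0.01898 * 1000 = 18.98 m. 1 foot = 0.3048 m, so 1.072 foot = 1.072 * 0.3048 = 0.3267456 m. Sum: 18.98 + 0.3267456 = 19.306746 m. 1 cm = 0.01 m, so 19.306746 m = 19.306746 / 0.01 = 1930.6746 cm ≈ 1931 cm (4 s.f.).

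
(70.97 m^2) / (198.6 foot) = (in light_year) 1.239e-16. Check: 70.97 m^2 is already in m^2. 1 foot = 0.3048 m, so 198.6 foot = 198.6 * 0.3048 = 60.53328 m. Combine: 70.97 m^2 / 60.53328 m = 1.1724129 m. 1 light_year = 9.4607305e+15 m, so 1.1724129 m = 1.1724129 / 9.4607305e+15 = 1.2392414e-16 light_year ≈ 1.239e-16 light_year (4 s.f.).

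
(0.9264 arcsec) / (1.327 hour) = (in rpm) 1 arcsec = 4.8481368e-06 rad, so 0.9264 arcsec = 0.9264 * 4.8481368e-06 = 4.4913139e-06 rad. 1 hour = 3600 s, so 1.327 hour = 1.327 * 3600 = 4777.2 s. Combine: 4.4913139e-06 rad / 4777.2 s = 9.4015615e-10 rad/s. 1 rpm = 0.10471976 rad/s, so 9.4015615e-10 rad/s = 9.4015615e-10 / 0.10471976 = 8.9778299e-09 rpm ≈ 8.978e-09 rpm (4 s.f.). Final answer: 8.978e-09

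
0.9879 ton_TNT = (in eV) 1 ton_TNT = 4.184e+09 J, so 0.9879 ton_TNT = 0.9879 * 4.184e+09 = 4.1333736e+09 J. 1 eV = 1.6021766e-19 J, so 4.1333736e+09 J = 4.1333736e+09 / 1.6021766e-19 = 2.5798489e+28 eV ≈ 2.58e+28 eV (4 s.f.). Final answer: 2.58e+28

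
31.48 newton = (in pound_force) 7.077. Check: 31.48 newton = 31.48 N. 1 pound_force = 4.4482216 N, so 31.48 N = 31.48 / 4.4482216 = 7.0769855 pound_force ≈ 7.077 pound_force (4 s.f.).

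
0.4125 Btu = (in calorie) 104. Check: 1 Btu = 1055.0559 J, so 0.4125 Btu = 0.4125 * 1055.0559 = 435.21054 J. 1 calorie = 4.184 J, so 435.21054 J = 435.21054 / 4.184 = 104.01782 calorie ≈ 104 calorie (4 s.f.).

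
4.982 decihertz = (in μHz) 1 decihertz = 0.1 Hz, so 4.982 decihertz = 4.982 * 0.1 = 0.4982 Hz. 1 μHz = 1e-06 Hz, so 0.4982 Hz = 0.4982 / 1e-06 = 498200 μHz ≈ 4.982e+05 μHz (4 s.f.). Final answer: 4.982e+05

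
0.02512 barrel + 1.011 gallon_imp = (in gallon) 1 barrel = 0.15898729 m^3, so 0.02512 barrel = 0.02512 * 0.15898729 = 0.0039937608 m^3. 1 gallon_imp = 0.00454609 m^3, so 1.011 gallon_imp = 1.011 * 0.00454609 = 0.004596097 m^3. Sum: 0.0039937608 + 0.004596097 = 0.0085898578 m^3. 1 gallon = 0.0037854118 m^3, so 0.0085898578 m^3 = 0.0085898578 / 0.0037854118 = 2.2692004 gallon ≈ 2.269 gallon (4 s.f.). Final answer: 2.269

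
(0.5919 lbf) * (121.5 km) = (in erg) 1 lbf = 4.4482216 N, so 0.5919 lbf = 0.5919 * 4.4482216 = 2.6329024 N. 1 km = 1000 m, so 121.5 km = 121.5 * 1000 = 121500 m. Combine: 2.6329024 N * 121500 m = 319897.64 J. 1 erg = 1e-07 J, so 319897.64 J = 319897.64 / 1e-07 = 3.1989764e+12 erg ≈ 3.199e+12 erg (4 s.f.). Final answer: 3.199e+12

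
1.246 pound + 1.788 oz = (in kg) 0.6159. Check: 1 pound = 0.45359237 kg, so 1.246 pound = 1.246 * 0.45359237 = 0.56517609 kg. 1 oz = 0.028349523 kg, so 1.788 oz = 1.788 * 0.028349523 = 0.050688947 kg. Sum: 0.56517609 + 0.050688947 = 0.61586504 kg. Result: 0.61586504 kg ≈ 0.6159 kg (4 s.f.).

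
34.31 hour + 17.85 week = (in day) 1 hour = 3600 s, so 34.31 hour = 34.31 * 3600 = 123516 s. 1 week = 604800 s, so 17.85 week = 17.85 * 604800 = 10795680 s. Sum: 123516 + 10795680 = 10919196 s. 1 day = 86400 s, so 10919196 s = 10919196 / 86400 = 126.37958 day ≈ 126.4 day (4 s.f.). Final answer: 126.4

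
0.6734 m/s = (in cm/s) 67.34. Check: 1 cm/s = 0.01 m/s, so 0.6734 m/s = 0.6734 / 0.01 = 67.34 cm/s.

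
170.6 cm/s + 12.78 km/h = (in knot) 1 cm/s = 0.01 m/s, so 170.6 cm/s = 170.6 * 0.01 = 1.706 m/s. 1 km/h = 0.27777778 m/s, so 12.78 km/h = 12.78 * 0.27777778 = 3.55 m/s. Sum: 1.706 + 3.55 = 5.256 m/s. 1 knot = 0.51444444 m/s, so 5.256 m/s = 5.256 / 0.51444444 = 10.216847 knot ≈ 10.22 knot (4 s.f.). Final answer: 10.22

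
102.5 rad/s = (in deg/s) 1 deg/s = 0.017453293 rad/s, so 102.5 rad/s = 102.5 / 0.017453293 = 5872.8174 deg/s ≈ 5873 deg/s (4 s.f.). Final answer: 5873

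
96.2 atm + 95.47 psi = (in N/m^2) 1 atm = 101325 Pa, so 96.2 atm = 96.2 * 101325 = 9747465 Pa. 1 psi = 6894.7573 Pa, so 95.47 psi = 95.47 * 6894.7573 = 658242.48 Pa. Sum: 9747465 + 658242.48 = 10405707 Pa. 10405707 Pa = 10405707 N/m^2 ≈ 1.041e+07 N/m^2 (4 s.f.). Final answer: 1.041e+07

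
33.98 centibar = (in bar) 1 centibar = 1000 Pa, so 33.98 centibar = 33.98 * 1000 = 33980 Pa. 1 bar = 100000 Pa, so 33980 Pa = 33980 / 100000 = 0.3398 bar. Final answer: 0.3398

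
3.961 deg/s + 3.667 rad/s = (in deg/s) 1 deg/s = 0.017453293 rad/s, so 3.961 deg/s = 3.961 * 0.017453293 = 0.069132492 rad/s. 3.667 rad/s is already in rad/s. Sum: 0.069132492 + 3.667 = 3.7361325 rad/s. 1 deg/s = 0.017453293 rad/s, so 3.7361325 rad/s = 3.7361325 / 0.017453293 = 214.06462 deg/s ≈ 214.1 deg/s (4 s.f.). Final answer: 214.1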